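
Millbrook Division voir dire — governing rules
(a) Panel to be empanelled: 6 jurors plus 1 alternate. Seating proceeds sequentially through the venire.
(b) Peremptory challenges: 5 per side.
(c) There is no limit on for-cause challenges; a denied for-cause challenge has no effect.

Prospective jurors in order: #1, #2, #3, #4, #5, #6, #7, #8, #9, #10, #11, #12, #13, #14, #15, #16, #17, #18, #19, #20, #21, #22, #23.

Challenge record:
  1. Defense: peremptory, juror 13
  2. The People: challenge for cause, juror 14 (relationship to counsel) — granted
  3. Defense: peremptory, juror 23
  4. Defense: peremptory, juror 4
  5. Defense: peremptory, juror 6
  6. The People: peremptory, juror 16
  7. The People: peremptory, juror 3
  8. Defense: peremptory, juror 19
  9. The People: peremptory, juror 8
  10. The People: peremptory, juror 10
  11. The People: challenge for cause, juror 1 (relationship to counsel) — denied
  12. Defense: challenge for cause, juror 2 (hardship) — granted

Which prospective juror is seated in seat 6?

12

Removed: #2, #3, #4, #6, #8, #10, #13, #14, #16, #19, #23. (#1 stays — for-cause denied.)
Seating in order: seats 1–6 → #1, #5, #7, #9, #11, #12; alternates → #15.
So seat 6 is #12.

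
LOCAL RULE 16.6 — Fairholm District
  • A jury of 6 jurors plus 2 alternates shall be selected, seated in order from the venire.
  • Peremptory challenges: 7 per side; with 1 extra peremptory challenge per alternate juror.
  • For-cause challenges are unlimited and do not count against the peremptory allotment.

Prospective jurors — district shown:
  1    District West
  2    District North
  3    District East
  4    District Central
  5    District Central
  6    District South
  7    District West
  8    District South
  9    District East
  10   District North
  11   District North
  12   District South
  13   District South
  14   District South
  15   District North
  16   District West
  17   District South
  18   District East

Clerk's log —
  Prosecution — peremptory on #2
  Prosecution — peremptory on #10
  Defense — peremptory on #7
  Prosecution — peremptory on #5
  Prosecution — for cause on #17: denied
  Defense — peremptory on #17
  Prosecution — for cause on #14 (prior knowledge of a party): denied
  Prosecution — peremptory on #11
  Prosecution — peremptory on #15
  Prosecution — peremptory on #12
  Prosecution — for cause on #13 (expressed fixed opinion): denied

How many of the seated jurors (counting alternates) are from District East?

2

Removed: #2, #5, #7, #10, #11, #12, #15, #17.
Seated (8 incl. alternates): #1, #3, #4, #6, #8, #9, #13, #14.
Of those, in District East: #3, #9 → 2.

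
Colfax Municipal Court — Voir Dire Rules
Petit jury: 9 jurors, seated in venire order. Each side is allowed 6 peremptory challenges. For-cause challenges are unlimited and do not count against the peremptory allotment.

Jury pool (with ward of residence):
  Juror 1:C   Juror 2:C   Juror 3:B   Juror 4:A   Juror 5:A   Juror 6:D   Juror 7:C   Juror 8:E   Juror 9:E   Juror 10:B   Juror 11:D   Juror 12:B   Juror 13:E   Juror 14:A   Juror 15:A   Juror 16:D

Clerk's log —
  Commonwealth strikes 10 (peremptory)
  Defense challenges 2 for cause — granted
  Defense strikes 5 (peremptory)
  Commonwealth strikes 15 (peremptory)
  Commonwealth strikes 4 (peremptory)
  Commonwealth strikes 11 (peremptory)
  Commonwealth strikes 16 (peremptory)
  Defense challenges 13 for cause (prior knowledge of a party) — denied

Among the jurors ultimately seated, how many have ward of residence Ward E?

Removed: #2, #4, #5, #10, #11, #15, #16.
Seated jurors 1–9: #1, #3, #6, #7, #8, #9, #12, #13, #14.
Of those, in Ward E: #8, #9, #13 → 3.

3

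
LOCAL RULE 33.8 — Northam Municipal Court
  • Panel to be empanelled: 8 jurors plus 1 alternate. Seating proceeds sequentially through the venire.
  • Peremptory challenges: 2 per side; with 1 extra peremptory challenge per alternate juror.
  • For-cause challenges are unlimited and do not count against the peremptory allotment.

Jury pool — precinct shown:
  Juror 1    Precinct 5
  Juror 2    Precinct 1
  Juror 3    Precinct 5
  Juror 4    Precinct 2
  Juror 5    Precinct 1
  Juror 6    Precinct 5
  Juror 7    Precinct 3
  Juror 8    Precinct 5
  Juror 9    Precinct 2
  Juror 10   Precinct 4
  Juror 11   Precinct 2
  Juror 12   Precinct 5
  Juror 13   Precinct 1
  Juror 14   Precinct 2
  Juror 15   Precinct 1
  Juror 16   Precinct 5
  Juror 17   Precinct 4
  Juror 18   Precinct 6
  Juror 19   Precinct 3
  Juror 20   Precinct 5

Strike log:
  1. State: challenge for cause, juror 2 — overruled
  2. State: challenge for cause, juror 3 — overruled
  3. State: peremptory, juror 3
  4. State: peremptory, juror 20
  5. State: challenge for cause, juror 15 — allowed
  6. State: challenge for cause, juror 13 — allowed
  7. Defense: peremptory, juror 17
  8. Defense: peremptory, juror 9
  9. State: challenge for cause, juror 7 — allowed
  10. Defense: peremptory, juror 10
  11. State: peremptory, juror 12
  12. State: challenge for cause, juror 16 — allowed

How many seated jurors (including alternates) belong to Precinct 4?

0

Removed: #3, #7, #9, #10, #12, #13, #15, #16, #17, #20.
Seated (9 incl. alternates): #1, #2, #4, #5, #6, #8, #11, #14, #18.
None of those are in Precinct 4 → 0.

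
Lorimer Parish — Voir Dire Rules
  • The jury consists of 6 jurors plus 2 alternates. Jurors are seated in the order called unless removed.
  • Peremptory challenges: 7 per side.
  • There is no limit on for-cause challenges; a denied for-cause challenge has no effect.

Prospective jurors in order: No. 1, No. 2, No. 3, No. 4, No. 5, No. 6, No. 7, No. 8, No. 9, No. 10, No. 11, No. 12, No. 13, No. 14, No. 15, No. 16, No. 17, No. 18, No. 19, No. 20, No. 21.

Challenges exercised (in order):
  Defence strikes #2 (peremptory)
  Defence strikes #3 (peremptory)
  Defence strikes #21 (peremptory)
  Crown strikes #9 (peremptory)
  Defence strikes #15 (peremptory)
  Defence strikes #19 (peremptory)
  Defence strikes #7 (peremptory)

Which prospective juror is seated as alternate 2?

Removed: #2, #3, #7, #9, #15, #19, #21.
Filling seats in venire order through position 8: #1, #4, #5, #6, #8, #10, #11, #12.
So alternate 2 is #12.

12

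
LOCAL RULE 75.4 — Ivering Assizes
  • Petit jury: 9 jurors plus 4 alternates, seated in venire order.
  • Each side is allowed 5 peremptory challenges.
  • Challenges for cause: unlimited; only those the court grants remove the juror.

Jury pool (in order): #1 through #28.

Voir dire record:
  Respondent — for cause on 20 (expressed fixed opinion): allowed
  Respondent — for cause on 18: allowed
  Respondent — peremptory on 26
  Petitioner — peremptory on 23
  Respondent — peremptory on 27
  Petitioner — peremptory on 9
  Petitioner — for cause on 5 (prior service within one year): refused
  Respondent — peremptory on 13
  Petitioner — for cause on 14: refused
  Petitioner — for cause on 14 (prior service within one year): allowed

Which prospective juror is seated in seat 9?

Removed: #9, #13, #14, #18, #20, #23, #26, #27. (#5 stays — for-cause denied.)
Seating in order: seats 1–9 → #1, #2, #3, #4, #5, #6, #7, #8, #10; alternates → #11, #12, #15, #16.
So seat 9 is #10.

10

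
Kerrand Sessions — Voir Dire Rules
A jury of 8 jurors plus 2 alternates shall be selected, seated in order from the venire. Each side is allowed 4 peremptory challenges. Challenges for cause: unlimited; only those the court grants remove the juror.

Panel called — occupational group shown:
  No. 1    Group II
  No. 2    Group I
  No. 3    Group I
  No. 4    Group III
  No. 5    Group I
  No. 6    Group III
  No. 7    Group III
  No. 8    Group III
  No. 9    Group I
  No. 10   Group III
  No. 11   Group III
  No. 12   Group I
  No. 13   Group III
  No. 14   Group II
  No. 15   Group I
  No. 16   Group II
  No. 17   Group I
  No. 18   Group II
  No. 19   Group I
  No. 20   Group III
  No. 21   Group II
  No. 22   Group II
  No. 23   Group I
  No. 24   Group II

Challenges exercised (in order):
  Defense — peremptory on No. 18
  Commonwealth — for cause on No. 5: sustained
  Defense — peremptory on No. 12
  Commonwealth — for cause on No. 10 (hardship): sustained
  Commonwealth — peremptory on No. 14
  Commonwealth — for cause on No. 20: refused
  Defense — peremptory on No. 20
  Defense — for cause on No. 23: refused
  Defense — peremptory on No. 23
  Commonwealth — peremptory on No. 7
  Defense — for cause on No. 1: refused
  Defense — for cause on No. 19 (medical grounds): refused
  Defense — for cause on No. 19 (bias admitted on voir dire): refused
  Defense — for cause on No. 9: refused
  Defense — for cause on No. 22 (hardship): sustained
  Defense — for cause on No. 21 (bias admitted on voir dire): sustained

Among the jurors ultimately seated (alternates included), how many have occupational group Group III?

5

Removed: #5, #7, #10, #12, #14, #18, #20, #21, #22, #23.
Seated (10 incl. alternates): #1, #2, #3, #4, #6, #8, #9, #11, #13, #15.
Of those, in Group III: #4, #6, #8, #11, #13 → 5.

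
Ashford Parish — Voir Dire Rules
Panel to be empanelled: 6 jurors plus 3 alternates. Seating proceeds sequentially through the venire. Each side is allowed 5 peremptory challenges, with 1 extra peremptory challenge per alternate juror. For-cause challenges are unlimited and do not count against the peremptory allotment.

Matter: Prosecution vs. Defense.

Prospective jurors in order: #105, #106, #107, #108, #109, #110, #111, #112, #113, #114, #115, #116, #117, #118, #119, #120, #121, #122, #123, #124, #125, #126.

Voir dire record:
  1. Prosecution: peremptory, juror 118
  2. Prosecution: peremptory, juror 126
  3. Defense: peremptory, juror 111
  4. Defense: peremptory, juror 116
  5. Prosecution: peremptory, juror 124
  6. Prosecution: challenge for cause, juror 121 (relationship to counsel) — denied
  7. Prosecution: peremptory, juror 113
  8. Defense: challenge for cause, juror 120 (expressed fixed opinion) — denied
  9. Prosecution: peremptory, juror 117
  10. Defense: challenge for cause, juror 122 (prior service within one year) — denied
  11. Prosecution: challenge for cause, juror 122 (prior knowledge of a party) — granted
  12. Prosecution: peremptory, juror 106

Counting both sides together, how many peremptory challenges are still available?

Prosecution allotment: 5 base + 1 × 3 alternates = 8. Defense allotment: 5 base + 1 × 3 alternates = 8.
Prosecution peremptories used: #118, #126, #124, #113, #117, #106 — 6 (for-cause on #121, #122 don't count).
Defense peremptories used: #111, #116 — 2 (for-cause on #120, #122 don't count).
Remaining: (8 − 6) + (8 − 2) = 8.

8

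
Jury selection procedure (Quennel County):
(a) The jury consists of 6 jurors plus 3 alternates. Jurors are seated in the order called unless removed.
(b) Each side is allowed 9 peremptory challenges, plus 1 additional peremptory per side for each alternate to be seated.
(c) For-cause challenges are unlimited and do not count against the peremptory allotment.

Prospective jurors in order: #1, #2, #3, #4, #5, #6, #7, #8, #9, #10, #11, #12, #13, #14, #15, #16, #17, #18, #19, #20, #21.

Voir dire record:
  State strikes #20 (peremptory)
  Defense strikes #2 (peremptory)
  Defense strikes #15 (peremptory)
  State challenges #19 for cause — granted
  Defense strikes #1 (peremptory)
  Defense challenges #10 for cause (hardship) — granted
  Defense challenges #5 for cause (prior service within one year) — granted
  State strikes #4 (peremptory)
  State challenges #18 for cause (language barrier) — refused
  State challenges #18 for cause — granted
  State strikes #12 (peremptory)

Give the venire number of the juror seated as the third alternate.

Removed: #1, #2, #4, #5, #10, #12, #15, #18, #19, #20.
Seating in order: seats 1–6 → #3, #6, #7, #8, #9, #11; alternates → #13, #14, #16.
So alternate 3 is #16.

16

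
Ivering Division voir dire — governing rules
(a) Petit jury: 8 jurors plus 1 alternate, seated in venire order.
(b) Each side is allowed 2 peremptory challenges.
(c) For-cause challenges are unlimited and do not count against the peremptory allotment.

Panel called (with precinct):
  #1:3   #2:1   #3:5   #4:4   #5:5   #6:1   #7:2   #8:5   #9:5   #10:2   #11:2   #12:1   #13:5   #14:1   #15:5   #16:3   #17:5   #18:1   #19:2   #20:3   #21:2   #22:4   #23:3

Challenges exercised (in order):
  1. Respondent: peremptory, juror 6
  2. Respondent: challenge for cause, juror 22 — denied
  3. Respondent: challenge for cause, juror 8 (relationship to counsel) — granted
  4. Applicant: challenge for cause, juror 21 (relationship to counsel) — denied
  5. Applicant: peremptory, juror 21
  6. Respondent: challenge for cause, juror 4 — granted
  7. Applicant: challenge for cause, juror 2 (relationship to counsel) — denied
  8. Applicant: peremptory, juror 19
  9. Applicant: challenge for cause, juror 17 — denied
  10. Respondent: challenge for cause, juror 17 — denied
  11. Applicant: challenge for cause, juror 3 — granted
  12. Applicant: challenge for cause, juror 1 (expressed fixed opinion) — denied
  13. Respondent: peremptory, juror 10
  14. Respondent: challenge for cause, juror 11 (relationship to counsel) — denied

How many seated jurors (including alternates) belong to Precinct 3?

Removed: #3, #4, #6, #8, #10, #19, #21.
Seated (9 incl. alternates): #1, #2, #5, #7, #9, #11, #12, #13, #14.
Of those, in Precinct 3: #1 → 1.

1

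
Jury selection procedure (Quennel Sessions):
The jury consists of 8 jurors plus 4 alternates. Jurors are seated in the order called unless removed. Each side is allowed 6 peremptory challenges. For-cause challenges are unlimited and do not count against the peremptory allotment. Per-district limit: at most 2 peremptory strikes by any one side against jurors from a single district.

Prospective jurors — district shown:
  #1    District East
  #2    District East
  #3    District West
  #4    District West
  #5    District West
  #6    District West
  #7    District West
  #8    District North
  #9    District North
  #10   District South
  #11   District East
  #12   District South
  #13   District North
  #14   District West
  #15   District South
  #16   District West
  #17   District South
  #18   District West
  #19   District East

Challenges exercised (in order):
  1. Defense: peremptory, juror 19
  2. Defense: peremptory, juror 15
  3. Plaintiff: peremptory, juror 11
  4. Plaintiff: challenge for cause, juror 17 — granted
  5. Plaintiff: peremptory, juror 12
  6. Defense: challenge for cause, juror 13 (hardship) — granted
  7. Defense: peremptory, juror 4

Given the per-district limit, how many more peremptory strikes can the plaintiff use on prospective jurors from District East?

Plaintiff peremptories so far: #11, #12 — 2 of 6 used, 4 left overall.
Against District East: #11 — 1 used; per-district cap 2 leaves 1.
Binding limit: min(4, 1) = 1.

1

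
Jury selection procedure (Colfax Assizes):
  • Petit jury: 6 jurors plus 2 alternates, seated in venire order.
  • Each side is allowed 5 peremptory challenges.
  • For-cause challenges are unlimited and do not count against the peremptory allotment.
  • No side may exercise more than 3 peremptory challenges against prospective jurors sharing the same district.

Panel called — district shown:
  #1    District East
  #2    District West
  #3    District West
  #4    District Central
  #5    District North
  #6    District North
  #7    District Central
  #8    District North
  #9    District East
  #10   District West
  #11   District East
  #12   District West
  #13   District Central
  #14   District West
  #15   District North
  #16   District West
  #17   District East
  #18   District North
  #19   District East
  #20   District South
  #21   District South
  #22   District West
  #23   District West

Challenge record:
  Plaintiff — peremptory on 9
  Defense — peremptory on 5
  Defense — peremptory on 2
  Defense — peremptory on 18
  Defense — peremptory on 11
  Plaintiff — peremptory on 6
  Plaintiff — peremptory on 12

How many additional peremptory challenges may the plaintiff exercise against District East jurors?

2

Plaintiff peremptories so far: #9, #6, #12 — 3 of 5 used, 2 left overall.
Against District East: #9 — 1 used; per-district cap 3 leaves 2.
Binding limit: min(2, 2) = 2.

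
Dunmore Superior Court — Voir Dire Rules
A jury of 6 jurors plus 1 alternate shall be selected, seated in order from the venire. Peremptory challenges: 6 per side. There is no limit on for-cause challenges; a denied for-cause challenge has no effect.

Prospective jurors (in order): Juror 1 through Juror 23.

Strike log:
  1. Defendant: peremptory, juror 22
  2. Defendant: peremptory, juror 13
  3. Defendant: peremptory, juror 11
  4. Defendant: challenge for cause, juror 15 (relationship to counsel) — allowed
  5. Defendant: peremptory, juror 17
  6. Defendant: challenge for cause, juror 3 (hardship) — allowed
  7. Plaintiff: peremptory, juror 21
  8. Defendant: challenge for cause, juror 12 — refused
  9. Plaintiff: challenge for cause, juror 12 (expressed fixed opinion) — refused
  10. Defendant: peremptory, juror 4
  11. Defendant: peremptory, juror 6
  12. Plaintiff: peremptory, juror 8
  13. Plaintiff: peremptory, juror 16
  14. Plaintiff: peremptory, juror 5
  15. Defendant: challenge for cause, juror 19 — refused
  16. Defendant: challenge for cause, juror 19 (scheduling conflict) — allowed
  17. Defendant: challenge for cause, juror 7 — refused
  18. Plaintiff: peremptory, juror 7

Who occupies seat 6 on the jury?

14

Removed: #3, #4, #5, #6, #7, #8, #11, #13, #15, #16, #17, #19, #21, #22. (#12 stays — for-cause denied.)
Filling seats in venire order through position 6: #1, #2, #9, #10, #12, #14.
So seat 6 is #14.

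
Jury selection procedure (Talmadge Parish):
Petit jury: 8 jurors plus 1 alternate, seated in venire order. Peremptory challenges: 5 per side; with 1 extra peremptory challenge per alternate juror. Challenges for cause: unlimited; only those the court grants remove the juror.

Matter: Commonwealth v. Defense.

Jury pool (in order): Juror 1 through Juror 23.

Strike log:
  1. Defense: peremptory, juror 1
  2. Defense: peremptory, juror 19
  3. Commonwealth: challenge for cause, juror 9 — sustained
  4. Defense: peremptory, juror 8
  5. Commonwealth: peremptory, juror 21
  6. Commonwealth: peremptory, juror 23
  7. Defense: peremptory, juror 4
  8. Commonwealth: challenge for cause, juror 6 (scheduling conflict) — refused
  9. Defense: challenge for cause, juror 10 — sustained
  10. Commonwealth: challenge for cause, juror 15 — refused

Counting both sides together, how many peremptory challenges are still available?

6

Commonwealth allotment: 5 base + 1 × 1 alternate = 6. Defense allotment: 5 base + 1 × 1 alternate = 6.
Commonwealth peremptories used: #21, #23 — 2 (for-cause on #9, #6, #15 don't count).
Defense peremptories used: #1, #19, #8, #4 — 4 (the for-cause on #10 doesn't count).
Remaining: (6 − 2) + (6 − 4) = 6.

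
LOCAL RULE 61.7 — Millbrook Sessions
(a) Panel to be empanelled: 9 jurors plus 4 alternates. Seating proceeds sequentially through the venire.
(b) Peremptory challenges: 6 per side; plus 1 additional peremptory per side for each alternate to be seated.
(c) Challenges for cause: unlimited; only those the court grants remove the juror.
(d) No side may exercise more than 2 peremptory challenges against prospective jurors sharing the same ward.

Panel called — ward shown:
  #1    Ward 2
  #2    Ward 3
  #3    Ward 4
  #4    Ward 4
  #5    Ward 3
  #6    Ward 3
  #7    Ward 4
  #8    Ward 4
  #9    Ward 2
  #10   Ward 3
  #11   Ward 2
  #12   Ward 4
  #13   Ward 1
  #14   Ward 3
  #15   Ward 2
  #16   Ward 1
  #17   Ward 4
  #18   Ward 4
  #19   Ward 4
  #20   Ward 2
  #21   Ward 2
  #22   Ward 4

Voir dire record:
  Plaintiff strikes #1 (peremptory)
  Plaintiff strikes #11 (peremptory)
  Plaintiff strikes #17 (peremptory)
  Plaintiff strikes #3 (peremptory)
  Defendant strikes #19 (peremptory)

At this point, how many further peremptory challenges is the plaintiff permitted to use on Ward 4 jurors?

Plaintiff peremptories so far: #1, #11, #17, #3 — 4 of 10 used, 6 left overall.
Against Ward 4: #17, #3 — 2 used; per-ward cap 2 leaves 0.
Binding limit: min(6, 0) = 0.

0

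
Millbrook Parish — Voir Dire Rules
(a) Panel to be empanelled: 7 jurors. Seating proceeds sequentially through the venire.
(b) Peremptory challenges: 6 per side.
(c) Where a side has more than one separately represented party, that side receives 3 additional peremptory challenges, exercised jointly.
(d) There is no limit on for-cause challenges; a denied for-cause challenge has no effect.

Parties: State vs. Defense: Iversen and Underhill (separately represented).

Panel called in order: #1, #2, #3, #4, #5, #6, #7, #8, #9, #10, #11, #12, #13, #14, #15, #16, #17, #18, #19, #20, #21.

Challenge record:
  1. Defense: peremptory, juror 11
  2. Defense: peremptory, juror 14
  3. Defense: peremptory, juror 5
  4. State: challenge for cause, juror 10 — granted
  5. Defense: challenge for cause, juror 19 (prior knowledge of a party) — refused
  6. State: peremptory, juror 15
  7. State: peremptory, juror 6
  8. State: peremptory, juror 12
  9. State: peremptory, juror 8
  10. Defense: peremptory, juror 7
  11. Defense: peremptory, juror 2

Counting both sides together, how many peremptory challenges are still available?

State allotment: 6. Defense allotment: 6 base + 3 multi-party = 9.
State peremptories used: #15, #6, #12, #8 — 4 (the for-cause on #10 doesn't count).
Defense peremptories used: #11, #14, #5, #7, #2 — 5 (the for-cause on #19 doesn't count).
Remaining: (6 − 4) + (9 − 5) = 6.

6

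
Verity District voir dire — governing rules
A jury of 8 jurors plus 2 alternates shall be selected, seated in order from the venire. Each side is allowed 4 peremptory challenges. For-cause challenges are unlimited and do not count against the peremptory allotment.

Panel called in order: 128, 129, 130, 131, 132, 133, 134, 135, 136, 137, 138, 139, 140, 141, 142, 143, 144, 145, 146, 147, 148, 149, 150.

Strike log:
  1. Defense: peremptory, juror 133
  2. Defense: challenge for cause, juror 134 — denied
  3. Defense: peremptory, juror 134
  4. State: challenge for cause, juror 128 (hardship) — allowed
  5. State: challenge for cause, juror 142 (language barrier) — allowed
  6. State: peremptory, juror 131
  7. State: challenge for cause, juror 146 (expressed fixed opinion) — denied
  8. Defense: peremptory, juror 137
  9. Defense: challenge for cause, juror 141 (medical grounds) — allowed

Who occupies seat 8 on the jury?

140

Removed: #128, #131, #133, #134, #137, #141, #142. (#146 stays — for-cause denied.)
Seating in order: seats 1–8 → #129, #130, #132, #135, #136, #138, #139, #140; alternates → #143, #144.
So seat 8 is #140.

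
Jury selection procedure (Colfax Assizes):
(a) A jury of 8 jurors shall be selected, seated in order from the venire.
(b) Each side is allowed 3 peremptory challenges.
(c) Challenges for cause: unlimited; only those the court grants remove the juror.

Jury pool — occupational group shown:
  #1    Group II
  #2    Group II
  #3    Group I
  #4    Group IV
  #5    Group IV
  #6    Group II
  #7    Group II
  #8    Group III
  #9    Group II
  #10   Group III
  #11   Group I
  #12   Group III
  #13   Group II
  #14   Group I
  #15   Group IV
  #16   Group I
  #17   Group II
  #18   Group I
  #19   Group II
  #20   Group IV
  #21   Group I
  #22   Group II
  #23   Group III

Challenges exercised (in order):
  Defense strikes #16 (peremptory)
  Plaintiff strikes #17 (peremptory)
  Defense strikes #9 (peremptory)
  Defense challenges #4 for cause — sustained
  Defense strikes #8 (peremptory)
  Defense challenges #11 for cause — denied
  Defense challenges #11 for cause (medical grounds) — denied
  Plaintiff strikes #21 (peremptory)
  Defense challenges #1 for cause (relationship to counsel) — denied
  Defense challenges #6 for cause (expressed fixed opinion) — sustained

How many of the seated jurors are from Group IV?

1

Removed: #4, #6, #8, #9, #16, #17, #21.
Seated jurors 1–8: #1, #2, #3, #5, #7, #10, #11, #12.
Of those, in Group IV: #5 → 1.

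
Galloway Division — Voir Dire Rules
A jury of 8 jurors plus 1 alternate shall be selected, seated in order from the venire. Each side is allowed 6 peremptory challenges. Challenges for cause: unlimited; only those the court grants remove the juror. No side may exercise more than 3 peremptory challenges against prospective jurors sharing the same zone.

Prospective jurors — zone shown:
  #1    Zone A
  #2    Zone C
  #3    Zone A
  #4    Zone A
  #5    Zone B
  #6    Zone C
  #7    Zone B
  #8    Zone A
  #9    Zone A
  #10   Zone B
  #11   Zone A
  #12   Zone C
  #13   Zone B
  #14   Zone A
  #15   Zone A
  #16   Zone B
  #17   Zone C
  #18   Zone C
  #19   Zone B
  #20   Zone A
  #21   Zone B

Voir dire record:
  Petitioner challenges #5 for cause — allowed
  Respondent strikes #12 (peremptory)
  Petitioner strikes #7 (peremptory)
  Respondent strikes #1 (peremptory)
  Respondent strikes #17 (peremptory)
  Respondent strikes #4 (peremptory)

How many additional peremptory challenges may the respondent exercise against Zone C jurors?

1

Respondent peremptories so far: #12, #1, #17, #4 — 4 of 6 used, 2 left overall.
Against Zone C: #12, #17 — 2 used; per-zone cap 3 leaves 1.
Binding limit: min(2, 1) = 1.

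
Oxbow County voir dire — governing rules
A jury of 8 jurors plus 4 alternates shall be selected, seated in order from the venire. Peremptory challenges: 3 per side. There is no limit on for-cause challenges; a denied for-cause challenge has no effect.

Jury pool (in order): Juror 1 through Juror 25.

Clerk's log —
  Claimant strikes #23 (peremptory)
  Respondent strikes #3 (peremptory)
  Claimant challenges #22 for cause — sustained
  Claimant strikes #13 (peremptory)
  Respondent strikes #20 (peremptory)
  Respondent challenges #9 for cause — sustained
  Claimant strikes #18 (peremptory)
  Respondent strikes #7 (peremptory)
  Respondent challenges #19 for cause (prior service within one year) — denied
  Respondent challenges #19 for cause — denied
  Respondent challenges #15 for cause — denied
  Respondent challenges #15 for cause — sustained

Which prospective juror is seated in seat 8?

11

Removed: #3, #7, #9, #13, #15, #18, #20, #22, #23. (#19 stays — for-cause denied.)
Seating in order: seats 1–8 → #1, #2, #4, #5, #6, #8, #10, #11; alternates → #12, #14, #16, #17.
So seat 8 is #11.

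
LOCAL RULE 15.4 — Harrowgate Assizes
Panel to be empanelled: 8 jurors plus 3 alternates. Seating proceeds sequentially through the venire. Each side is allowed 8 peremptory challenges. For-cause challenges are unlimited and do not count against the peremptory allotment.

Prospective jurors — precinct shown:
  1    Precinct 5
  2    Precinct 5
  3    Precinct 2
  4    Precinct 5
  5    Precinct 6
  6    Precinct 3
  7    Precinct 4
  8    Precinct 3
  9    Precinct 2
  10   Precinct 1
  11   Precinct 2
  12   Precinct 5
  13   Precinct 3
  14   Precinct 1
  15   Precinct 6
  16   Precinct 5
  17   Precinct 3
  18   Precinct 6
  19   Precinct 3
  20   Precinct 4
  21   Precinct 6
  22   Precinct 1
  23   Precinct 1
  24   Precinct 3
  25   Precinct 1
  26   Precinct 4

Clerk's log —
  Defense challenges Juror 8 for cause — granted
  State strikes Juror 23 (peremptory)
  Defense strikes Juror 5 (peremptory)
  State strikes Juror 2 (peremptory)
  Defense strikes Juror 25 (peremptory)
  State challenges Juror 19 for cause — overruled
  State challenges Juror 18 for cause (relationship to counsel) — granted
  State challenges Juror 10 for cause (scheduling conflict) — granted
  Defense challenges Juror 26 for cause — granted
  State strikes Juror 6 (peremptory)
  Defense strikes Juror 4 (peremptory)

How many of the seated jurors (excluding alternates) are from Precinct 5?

Removed: #2, #4, #5, #6, #8, #10, #18, #23, #25, #26.
Seated jurors 1–8: #1, #3, #7, #9, #11, #12, #13, #14 (alternates #15, #16, #17 not counted).
Of those, in Precinct 5: #1, #12 → 2.

2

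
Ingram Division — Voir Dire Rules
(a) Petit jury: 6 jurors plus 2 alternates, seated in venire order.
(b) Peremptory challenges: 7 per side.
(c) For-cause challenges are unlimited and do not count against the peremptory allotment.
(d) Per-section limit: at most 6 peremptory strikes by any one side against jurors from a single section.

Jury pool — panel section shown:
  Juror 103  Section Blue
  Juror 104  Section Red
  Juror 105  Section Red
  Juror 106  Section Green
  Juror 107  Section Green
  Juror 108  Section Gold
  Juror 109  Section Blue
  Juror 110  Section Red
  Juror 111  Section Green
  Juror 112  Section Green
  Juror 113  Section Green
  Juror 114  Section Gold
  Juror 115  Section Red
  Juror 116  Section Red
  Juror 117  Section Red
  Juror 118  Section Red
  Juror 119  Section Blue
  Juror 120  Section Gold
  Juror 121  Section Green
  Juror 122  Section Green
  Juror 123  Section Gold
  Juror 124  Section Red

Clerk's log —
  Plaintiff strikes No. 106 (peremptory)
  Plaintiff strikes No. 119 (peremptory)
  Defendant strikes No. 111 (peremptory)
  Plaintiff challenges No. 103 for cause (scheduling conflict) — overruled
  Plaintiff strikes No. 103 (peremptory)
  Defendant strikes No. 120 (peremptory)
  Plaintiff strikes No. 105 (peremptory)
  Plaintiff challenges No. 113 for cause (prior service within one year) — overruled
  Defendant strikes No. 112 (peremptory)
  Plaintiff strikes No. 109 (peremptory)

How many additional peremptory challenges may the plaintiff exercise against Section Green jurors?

2

Plaintiff peremptories so far: #106, #119, #103, #105, #109 — 5 of 7 used, 2 left overall.
Against Section Green: #106 — 1 used; per-section cap 6 leaves 5.
Binding limit: min(2, 5) = 2.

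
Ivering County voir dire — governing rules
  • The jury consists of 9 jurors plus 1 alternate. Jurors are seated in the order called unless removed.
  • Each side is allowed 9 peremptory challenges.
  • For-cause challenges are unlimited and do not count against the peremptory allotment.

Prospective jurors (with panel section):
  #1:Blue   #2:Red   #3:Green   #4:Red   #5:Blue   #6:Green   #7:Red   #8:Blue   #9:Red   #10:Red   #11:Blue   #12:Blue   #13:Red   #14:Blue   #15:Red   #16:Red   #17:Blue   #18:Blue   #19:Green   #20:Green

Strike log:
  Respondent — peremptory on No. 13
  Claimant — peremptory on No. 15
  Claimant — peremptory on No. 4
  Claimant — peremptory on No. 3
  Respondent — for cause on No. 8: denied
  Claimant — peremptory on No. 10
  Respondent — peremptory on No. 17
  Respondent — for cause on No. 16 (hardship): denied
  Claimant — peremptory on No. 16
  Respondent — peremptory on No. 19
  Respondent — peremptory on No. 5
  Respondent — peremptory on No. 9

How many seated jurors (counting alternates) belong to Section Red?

Removed: #3, #4, #5, #9, #10, #13, #15, #16, #17, #19.
Seated (10 incl. alternates): #1, #2, #6, #7, #8, #11, #12, #14, #18, #20.
Of those, in Section Red: #2, #7 → 2.

2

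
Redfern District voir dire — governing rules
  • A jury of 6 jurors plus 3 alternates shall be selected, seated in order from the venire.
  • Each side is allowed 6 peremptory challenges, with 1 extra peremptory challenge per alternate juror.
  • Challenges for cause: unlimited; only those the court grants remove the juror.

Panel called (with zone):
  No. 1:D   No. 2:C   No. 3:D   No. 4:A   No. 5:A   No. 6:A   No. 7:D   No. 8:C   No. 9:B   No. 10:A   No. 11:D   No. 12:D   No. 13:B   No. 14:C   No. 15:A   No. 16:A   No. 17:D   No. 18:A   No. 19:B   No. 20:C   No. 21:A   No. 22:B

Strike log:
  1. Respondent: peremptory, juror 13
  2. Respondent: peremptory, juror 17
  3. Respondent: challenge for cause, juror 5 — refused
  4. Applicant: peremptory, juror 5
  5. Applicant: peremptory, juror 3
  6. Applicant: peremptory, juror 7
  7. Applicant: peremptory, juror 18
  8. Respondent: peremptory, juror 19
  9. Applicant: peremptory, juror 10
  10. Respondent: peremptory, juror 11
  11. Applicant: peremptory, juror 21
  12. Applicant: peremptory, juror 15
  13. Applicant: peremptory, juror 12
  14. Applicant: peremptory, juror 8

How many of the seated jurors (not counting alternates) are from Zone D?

1

Removed: #3, #5, #7, #8, #10, #11, #12, #13, #15, #17, #18, #19, #21.
Seated jurors 1–6: #1, #2, #4, #6, #9, #14 (alternates #16, #20, #22 not counted).
Of those, in Zone D: #1 → 1.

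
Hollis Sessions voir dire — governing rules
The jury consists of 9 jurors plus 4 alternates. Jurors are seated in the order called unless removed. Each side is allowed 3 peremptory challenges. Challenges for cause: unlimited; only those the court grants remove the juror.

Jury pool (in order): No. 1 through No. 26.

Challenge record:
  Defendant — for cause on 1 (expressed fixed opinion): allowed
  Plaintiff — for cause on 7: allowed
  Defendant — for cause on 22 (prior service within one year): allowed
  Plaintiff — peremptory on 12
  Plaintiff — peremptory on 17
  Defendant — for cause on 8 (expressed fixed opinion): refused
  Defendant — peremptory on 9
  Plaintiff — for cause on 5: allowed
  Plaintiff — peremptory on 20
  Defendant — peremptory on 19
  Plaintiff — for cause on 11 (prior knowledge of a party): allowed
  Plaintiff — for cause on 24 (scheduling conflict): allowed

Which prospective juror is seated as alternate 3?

Removed: #1, #5, #7, #9, #11, #12, #17, #19, #20, #22, #24. (#8 stays — for-cause denied.)
Seating in order: seats 1–9 → #2, #3, #4, #6, #8, #10, #13, #14, #15; alternates → #16, #18, #21, #23.
So alternate 3 is #21.

21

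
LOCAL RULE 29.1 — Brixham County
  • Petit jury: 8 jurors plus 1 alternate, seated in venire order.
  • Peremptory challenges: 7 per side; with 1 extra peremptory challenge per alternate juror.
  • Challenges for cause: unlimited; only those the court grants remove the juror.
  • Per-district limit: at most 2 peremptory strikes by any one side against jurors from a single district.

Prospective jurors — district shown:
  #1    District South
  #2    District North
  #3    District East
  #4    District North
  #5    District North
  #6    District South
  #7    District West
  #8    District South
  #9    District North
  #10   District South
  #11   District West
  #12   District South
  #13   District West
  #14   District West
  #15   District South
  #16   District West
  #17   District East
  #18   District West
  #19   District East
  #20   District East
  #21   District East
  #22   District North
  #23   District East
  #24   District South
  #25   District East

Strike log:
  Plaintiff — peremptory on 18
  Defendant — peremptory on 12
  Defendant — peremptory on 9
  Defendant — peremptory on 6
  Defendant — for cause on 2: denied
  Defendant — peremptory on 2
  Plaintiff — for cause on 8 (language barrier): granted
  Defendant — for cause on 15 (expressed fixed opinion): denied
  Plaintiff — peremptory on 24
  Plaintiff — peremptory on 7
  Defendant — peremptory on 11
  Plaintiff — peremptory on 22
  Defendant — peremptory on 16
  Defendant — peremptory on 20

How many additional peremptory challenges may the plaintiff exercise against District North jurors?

1

Plaintiff peremptories so far: #18, #24, #7, #22 — 4 of 8 used, 4 left overall.
Against District North: #22 — 1 used; per-district cap 2 leaves 1.
Binding limit: min(4, 1) = 1.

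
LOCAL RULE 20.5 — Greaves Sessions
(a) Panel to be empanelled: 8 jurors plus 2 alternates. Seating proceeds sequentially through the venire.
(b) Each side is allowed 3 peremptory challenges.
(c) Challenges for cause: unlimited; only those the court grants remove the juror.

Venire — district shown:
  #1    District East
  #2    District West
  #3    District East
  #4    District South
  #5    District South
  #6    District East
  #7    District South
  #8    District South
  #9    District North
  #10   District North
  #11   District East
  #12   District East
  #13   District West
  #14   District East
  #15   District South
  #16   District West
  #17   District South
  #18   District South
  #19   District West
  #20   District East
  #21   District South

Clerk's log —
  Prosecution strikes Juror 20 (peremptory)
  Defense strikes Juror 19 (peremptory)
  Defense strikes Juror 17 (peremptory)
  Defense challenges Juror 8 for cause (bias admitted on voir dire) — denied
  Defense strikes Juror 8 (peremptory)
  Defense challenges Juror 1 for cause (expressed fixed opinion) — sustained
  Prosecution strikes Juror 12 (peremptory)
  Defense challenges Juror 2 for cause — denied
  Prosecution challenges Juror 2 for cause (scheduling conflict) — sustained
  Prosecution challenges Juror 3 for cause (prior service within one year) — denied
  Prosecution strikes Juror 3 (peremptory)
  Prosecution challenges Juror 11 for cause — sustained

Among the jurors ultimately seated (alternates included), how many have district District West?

2

Removed: #1, #2, #3, #8, #11, #12, #17, #19, #20.
Seated (10 incl. alternates): #4, #5, #6, #7, #9, #10, #13, #14, #15, #16.
Of those, in District West: #13, #16 → 2.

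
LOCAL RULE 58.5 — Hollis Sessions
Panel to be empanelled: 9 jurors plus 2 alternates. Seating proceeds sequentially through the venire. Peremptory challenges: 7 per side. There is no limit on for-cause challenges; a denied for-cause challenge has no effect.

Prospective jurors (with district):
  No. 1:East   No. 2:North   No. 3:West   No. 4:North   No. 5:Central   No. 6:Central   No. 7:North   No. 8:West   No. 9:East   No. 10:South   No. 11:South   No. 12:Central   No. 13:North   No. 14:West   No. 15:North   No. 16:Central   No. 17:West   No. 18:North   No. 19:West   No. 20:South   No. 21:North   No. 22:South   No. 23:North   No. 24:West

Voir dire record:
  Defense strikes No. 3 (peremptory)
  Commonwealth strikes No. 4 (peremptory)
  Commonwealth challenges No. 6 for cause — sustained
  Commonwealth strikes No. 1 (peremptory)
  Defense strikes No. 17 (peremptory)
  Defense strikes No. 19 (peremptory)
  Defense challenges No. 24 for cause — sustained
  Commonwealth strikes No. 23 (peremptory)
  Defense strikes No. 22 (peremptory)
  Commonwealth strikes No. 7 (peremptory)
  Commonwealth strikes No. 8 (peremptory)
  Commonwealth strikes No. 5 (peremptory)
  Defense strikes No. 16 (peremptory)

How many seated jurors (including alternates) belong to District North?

5

Removed: #1, #3, #4, #5, #6, #7, #8, #16, #17, #19, #22, #23, #24.
Seated (11 incl. alternates): #2, #9, #10, #11, #12, #13, #14, #15, #18, #20, #21.
Of those, in District North: #2, #13, #15, #18, #21 → 5.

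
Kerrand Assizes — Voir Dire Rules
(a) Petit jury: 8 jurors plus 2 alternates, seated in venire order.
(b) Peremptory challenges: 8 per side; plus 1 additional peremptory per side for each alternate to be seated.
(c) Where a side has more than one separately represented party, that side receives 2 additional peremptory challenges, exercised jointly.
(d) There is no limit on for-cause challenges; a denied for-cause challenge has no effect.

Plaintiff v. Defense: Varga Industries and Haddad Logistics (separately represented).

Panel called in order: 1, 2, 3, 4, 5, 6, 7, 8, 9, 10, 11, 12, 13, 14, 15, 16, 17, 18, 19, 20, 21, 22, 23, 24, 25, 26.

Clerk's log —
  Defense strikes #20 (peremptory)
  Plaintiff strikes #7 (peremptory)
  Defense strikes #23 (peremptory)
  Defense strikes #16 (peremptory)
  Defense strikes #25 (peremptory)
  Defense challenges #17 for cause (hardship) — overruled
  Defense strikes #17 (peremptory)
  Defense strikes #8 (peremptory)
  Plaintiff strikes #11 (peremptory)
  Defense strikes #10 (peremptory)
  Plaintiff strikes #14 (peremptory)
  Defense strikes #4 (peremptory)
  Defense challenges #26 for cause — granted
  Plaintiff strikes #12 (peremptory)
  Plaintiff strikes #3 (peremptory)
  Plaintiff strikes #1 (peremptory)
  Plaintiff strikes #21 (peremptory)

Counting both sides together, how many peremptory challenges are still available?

7

Plaintiff allotment: 8 base + 1 × 2 alternates = 10. Defense allotment: 8 base + 1 × 2 alternates + 2 multi-party = 12.
Plaintiff peremptories used: #7, #11, #14, #12, #3, #1, #21 — 7.
Defense peremptories used: #20, #23, #16, #25, #17, #8, #10, #4 — 8 (for-cause on #17, #26 don't count).
Remaining: (10 − 7) + (12 − 8) = 7.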